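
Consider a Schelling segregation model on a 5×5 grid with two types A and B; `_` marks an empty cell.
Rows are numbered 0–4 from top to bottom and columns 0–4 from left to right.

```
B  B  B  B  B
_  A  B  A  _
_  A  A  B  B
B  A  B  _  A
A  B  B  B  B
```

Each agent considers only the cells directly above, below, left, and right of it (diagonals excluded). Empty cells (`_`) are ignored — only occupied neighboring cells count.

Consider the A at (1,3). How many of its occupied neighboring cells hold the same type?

Occupied neighbors of (1,3): (0,3)=B, (2,3)=B, (1,2)=B.
Same type (A): 0 of 3.

0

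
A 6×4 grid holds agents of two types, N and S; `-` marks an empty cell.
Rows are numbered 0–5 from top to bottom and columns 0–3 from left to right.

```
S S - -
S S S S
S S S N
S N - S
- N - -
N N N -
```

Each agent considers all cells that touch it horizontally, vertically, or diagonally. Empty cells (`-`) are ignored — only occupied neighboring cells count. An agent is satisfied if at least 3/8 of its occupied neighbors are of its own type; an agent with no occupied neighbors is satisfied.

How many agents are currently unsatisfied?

2

(0,0)S 3/3 ok
(0,1)S 4/4 ok
(1,0)S 5/5 ok
(1,1)S 7/7 ok
(1,2)S 5/6 ok
(1,3)S 2/3 ok
(2,0)S 4/5 ok
(2,1)S 6/7 ok
(2,2)S 5/7 ok
(2,3)N 0/4 unhappy
(3,0)S 2/4 ok
(3,1)N 1/5 unhappy
(3,3)S 1/2 ok
(4,1)N 4/5 ok
(5,0)N 2/2 ok
(5,1)N 3/3 ok
(5,2)N 2/2 ok
Unsatisfied: (2,3), (3,1) — 2 in total.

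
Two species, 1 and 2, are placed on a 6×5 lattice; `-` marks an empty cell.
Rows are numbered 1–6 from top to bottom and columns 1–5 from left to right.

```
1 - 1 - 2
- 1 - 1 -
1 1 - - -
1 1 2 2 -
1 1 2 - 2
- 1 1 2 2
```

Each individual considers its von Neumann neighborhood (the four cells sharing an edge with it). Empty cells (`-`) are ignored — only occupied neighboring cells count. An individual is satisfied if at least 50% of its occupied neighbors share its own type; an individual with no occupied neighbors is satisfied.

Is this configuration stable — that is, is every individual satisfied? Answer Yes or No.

No

(1,1)1 0/0 ok
(1,3)1 0/0 ok
(1,5)2 0/0 ok
(2,2)1 1/1 ok
(2,4)1 0/0 ok
(3,1)1 2/2 ok
(3,2)1 3/3 ok
(4,1)1 3/3 ok
(4,2)1 3/4 ok
(4,3)2 2/3 ok
(4,4)2 1/1 ok
(5,1)1 2/2 ok
(5,2)1 3/4 ok
(5,3)2 1/3 unhappy
(5,5)2 1/1 ok
(6,2)1 2/2 ok
(6,3)1 1/3 unhappy
(6,4)2 1/2 ok
(6,5)2 2/2 ok
For instance (5,3) has only 1/3 same-type neighbors, below 1/2.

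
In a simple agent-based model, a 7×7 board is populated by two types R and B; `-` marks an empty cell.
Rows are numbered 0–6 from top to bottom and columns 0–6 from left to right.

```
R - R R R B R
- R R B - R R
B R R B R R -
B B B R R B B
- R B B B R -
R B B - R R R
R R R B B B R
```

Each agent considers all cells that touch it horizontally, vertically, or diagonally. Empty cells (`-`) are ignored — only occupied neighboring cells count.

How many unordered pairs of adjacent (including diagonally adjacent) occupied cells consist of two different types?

Scan each occupied cell's neighbors to the right and below (and the two forward diagonals) so each pair is counted once.
From row 0: 7 unlike of 16 pairs (running 7/16).
From row 1: 5 unlike of 15 pairs (running 12/31).
From row 2: 13 unlike of 22 pairs (running 25/53).
From row 3: 12 unlike of 21 pairs (running 37/74).
From row 4: 7 unlike of 16 pairs (running 44/90).
From row 5: 12 unlike of 20 pairs (running 56/110).
From row 6: 2 unlike of 6 pairs (running 58/116).
Total adjacent occupied pairs: 116; unlike-type pairs: 58.

58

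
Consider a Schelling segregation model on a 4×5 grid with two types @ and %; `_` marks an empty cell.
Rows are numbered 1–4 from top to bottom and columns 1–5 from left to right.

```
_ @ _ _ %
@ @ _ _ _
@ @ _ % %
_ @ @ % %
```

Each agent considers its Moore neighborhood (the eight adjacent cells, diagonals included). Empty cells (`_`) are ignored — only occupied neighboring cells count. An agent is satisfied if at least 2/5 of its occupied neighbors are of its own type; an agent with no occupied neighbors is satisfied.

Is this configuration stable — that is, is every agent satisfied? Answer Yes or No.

Row 1: (1,2)@ 2/2 ok · (1,5)% 0/0 ok
Row 2: (2,1)@ 4/4 ok · (2,2)@ 4/4 ok
Row 3: (3,1)@ 4/4 ok · (3,2)@ 5/5 ok · (3,4)% 3/4 ok · (3,5)% 3/3 ok
Row 4: (4,2)@ 3/3 ok · (4,3)@ 2/4 ok · (4,4)% 3/4 ok · (4,5)% 3/3 ok
All meet the threshold, so the configuration is stable.

Yes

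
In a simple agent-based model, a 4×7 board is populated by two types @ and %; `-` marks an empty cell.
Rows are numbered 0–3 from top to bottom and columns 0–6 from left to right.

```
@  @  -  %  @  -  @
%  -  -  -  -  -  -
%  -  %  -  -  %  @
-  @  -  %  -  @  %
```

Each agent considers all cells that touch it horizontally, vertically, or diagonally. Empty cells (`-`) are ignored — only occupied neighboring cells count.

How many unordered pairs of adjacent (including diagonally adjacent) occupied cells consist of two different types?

Scan each occupied cell's neighbors to the right and below (and the two forward diagonals) so each pair is counted once.
Row 0: @(0,0)–@(0,1)= @(0,0)–%(1,0)≠ @(0,1)–%(1,0)≠ %(0,3)–@(0,4)≠  → 3/4 unlike.
Row 1: %(1,0)–%(2,0)=  → 0/1 unlike.
Row 2: %(2,0)–@(3,1)≠ %(2,2)–%(3,3)= %(2,2)–@(3,1)≠ %(2,5)–@(2,6)≠ %(2,5)–@(3,5)≠ %(2,5)–%(3,6)= @(2,6)–%(3,6)≠ @(2,6)–@(3,5)=  → 5/8 unlike.
Row 3: @(3,5)–%(3,6)≠  → 1/1 unlike.
Total adjacent occupied pairs: 14; unlike-type pairs: 9.

9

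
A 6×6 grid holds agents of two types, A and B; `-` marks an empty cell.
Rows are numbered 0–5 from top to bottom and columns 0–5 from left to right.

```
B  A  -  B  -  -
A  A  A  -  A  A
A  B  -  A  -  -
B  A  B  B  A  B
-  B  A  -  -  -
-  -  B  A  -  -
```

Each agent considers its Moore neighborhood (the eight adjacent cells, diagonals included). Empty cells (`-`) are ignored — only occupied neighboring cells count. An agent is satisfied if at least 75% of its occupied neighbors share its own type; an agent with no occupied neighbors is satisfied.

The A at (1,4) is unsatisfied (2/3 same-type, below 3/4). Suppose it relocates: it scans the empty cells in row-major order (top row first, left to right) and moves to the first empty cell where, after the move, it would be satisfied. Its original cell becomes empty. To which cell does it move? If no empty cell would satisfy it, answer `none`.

Vacating (1,4). Empty cells in order:
  (0,2): 3/4 same-type → satisfied — stop here.

(0,2)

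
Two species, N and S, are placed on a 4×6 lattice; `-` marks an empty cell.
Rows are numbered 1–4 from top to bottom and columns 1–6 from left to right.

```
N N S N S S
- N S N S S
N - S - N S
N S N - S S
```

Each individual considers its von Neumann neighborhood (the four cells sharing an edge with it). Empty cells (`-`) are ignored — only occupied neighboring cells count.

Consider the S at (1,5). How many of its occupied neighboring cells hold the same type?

2

Occupied neighbors of (1,5): (2,5)=S, (1,4)=N, (1,6)=S.
Same type (S): 2 of 3.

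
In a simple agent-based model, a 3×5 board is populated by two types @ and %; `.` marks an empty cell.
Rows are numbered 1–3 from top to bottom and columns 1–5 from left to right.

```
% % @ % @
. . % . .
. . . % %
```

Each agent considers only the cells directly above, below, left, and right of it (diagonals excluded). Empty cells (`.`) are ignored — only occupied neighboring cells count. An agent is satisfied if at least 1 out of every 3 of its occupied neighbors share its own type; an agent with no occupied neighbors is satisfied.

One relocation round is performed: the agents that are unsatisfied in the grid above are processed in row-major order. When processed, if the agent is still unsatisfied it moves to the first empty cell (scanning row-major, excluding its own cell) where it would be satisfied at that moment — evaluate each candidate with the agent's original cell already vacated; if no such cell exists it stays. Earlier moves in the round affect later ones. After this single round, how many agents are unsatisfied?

Initially unsatisfied (in order): (1,3), (1,4), (1,5), (2,3).
  (1,3) → (2,5).
  (1,4) → (1,3).
  (1,5): now satisfied by earlier moves; stays.
  (2,3): now satisfied by earlier moves; stays.
Resulting grid:
% % % . @
. . % . @
. . . % %
All satisfied now.

0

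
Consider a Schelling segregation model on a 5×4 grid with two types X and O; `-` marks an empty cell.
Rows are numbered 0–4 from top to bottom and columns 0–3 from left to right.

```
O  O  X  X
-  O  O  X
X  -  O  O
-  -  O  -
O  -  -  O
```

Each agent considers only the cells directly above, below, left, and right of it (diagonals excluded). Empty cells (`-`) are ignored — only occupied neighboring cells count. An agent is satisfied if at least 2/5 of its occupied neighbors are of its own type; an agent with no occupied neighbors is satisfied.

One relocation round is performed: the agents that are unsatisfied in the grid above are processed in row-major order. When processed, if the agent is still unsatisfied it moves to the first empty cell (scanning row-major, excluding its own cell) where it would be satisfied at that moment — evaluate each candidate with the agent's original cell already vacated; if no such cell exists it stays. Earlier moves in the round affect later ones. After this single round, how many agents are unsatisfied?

1

Initially unsatisfied (in order): (0,2), (1,3).
  (0,2) → (3,0).
  (1,3) → (3,1).
Resulting grid:
O O - X
- O O -
X - O O
X X O -
O - - O
Unsatisfied now: (4,0).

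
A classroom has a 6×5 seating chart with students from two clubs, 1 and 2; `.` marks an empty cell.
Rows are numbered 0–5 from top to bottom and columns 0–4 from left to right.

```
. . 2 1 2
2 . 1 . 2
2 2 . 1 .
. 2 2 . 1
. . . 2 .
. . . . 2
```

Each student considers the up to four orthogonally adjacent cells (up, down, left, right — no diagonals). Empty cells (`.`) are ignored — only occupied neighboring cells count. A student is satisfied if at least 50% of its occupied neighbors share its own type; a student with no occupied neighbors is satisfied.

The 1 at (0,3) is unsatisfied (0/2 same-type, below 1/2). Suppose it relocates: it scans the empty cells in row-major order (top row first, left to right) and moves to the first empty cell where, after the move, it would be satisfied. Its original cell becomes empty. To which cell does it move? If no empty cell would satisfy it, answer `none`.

(1,3)

Vacating (0,3). Empty cells in order:
  (0,0): 0/1 same-type → still unsatisfied.
  (0,1): 0/1 same-type → still unsatisfied.
  (1,1): 1/3 same-type → still unsatisfied.
  (1,3): 2/3 same-type → satisfied — stop here.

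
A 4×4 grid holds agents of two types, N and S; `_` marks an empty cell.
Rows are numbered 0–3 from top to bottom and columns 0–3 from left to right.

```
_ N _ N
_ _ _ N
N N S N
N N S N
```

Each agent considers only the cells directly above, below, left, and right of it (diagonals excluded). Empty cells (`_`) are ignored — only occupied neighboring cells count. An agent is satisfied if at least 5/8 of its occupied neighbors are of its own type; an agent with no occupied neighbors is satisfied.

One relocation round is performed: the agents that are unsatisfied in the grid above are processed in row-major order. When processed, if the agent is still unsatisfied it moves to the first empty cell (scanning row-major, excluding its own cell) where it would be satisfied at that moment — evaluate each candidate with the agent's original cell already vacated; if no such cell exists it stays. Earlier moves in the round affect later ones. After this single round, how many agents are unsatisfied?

3

Initially unsatisfied (in order): (2,2), (3,2), (3,3).
  (2,2): no empty cell satisfies it; stays.
  (3,2): no empty cell satisfies it; stays.
  (3,3) → (0,0).
Resulting grid:
N N _ N
_ _ _ N
N N S N
N N S _
Unsatisfied now: (2,2), (2,3), (3,2).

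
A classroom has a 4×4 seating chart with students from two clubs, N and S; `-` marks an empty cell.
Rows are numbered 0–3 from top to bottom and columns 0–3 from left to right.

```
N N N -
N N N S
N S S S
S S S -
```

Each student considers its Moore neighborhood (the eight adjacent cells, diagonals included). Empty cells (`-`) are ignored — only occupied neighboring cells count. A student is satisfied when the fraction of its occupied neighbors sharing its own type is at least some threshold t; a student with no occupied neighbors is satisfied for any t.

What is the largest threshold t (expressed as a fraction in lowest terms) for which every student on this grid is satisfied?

2/5

(0,0)N 3/3
(0,1)N 5/5
(0,2)N 3/4
(1,0)N 4/5
(1,1)N 6/8
(1,2)N 3/7
(1,3)S 2/4
(2,0)N 2/5
(2,1)S 4/8
(2,2)S 5/7
(2,3)S 3/4
(3,0)S 2/3
(3,1)S 4/5
(3,2)S 4/4
The smallest same-type fraction is 2/5 at (2,0), which reduces to 2/5. Any threshold above that leaves this student unsatisfied.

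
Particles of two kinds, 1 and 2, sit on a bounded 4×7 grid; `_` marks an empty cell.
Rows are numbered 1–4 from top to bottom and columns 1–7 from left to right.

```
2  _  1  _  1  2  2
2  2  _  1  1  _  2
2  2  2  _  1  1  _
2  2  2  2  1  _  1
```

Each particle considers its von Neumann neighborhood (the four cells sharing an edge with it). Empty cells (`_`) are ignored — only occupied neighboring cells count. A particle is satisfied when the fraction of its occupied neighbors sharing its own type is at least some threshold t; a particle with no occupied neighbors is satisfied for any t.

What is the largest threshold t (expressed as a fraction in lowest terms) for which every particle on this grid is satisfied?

1/2

Row 1: (1,1)2 1/1 · (1,3)1 — no occupied neighbors · (1,5)1 1/2 · (1,6)2 1/2 · (1,7)2 2/2
Row 2: (2,1)2 3/3 · (2,2)2 2/2 · (2,4)1 1/1 · (2,5)1 3/3 · (2,7)2 1/1
Row 3: (3,1)2 3/3 · (3,2)2 4/4 · (3,3)2 2/2 · (3,5)1 3/3 · (3,6)1 1/1
Row 4: (4,1)2 2/2 · (4,2)2 3/3 · (4,3)2 3/3 · (4,4)2 1/2 · (4,5)1 1/2 · (4,7)1 — no occupied neighbors
The smallest same-type fraction is 1/2 at (1,5), which reduces to 1/2. Any threshold above that leaves this particle unsatisfied.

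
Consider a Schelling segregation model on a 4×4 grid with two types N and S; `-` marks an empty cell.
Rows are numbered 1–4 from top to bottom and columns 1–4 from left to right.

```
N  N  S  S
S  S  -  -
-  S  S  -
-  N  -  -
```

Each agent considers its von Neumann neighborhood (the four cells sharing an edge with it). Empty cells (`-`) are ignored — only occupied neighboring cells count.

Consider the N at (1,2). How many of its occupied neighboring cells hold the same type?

1

Occupied neighbors of (1,2): (2,2)=S, (1,1)=N, (1,3)=S.
Same type (N): 1 of 3.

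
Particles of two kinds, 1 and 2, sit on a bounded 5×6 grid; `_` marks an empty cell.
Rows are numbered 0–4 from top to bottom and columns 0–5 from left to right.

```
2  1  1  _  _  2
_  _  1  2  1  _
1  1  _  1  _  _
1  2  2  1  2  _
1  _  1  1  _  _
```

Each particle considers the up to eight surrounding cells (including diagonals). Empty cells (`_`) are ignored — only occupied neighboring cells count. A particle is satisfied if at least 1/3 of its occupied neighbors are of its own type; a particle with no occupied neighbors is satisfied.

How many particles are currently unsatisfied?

6

Row 0: (0,0)2 0/1 unhappy · (0,1)1 2/3 ok · (0,2)1 2/3 ok · (0,5)2 0/1 unhappy
Row 1: (1,2)1 4/5 ok · (1,3)2 0/4 unhappy · (1,4)1 1/3 ok
Row 2: (2,0)1 2/3 ok · (2,1)1 3/5 ok · (2,3)1 3/6 ok
Row 3: (3,0)1 3/4 ok · (3,1)2 1/6 unhappy · (3,2)2 1/6 unhappy · (3,3)1 3/5 ok · (3,4)2 0/3 unhappy
Row 4: (4,0)1 1/2 ok · (4,2)1 2/4 ok · (4,3)1 2/4 ok
Unsatisfied: (0,0), (0,5), (1,3), (3,1), (3,2), (3,4) — 6 in total.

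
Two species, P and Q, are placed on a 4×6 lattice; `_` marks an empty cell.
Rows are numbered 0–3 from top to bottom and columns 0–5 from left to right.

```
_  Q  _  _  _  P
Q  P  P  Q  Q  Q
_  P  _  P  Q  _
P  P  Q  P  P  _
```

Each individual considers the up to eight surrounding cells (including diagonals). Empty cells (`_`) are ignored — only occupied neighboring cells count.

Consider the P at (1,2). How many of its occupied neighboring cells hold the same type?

3

Occupied neighbors of (1,2): (0,1)=Q, (1,1)=P, (1,3)=Q, (2,1)=P, (2,3)=P.
Same type (P): 3 of 5.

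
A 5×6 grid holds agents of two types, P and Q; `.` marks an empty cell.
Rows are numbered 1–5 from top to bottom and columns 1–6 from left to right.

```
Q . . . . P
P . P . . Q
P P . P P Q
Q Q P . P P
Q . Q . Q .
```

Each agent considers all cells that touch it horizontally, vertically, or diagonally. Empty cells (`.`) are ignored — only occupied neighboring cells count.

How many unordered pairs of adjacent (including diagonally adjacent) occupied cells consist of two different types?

14

Scan each occupied cell's neighbors to the right and below (and the two forward diagonals) so each pair is counted once.
Row 1: Q(1,1)–P(2,1)≠ P(1,6)–Q(2,6)≠  → 2/2 unlike.
Row 2: P(2,1)–P(3,1)= P(2,1)–P(3,2)= P(2,3)–P(3,4)= P(2,3)–P(3,2)= Q(2,6)–Q(3,6)= Q(2,6)–P(3,5)≠  → 1/6 unlike.
Row 3: P(3,1)–P(3,2)= P(3,1)–Q(4,1)≠ P(3,1)–Q(4,2)≠ P(3,2)–Q(4,2)≠ P(3,2)–P(4,3)= P(3,2)–Q(4,1)≠ P(3,4)–P(3,5)= P(3,4)–P(4,5)= P(3,4)–P(4,3)= P(3,5)–Q(3,6)≠ P(3,5)–P(4,5)= P(3,5)–P(4,6)= Q(3,6)–P(4,6)≠ Q(3,6)–P(4,5)≠  → 7/14 unlike.
Row 4: Q(4,1)–Q(4,2)= Q(4,1)–Q(5,1)= Q(4,2)–P(4,3)≠ Q(4,2)–Q(5,3)= Q(4,2)–Q(5,1)= P(4,3)–Q(5,3)≠ P(4,5)–P(4,6)= P(4,5)–Q(5,5)≠ P(4,6)–Q(5,5)≠  → 4/9 unlike.
Total adjacent occupied pairs: 31; unlike-type pairs: 14.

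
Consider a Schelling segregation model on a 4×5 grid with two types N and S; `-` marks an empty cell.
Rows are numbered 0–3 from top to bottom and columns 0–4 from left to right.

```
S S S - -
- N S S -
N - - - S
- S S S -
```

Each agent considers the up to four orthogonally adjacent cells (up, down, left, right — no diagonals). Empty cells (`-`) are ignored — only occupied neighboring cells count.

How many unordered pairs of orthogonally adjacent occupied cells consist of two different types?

Scan each occupied cell's neighbors to the right and below so each pair is counted once.
From row 0: 1 unlike of 4 pairs (running 1/4).
From row 1: 1 unlike of 2 pairs (running 2/6).
From row 3: 0 unlike of 2 pairs (running 2/8).
Total adjacent occupied pairs: 8; unlike-type pairs: 2.

2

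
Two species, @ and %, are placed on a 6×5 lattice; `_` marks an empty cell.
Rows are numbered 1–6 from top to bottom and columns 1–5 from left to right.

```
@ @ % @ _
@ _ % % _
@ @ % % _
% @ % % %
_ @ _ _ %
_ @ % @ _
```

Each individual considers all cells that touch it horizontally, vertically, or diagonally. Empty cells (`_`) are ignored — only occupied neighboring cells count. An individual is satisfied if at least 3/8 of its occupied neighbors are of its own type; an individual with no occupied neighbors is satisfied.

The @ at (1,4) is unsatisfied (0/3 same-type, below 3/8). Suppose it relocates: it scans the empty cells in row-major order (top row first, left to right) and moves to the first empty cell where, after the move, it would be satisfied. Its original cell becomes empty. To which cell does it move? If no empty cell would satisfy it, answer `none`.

Vacating (1,4). Empty cells in order:
  (1,5): 0/1 same-type → still unsatisfied.
  (2,2): 5/8 same-type → satisfied — stop here.

(2,2)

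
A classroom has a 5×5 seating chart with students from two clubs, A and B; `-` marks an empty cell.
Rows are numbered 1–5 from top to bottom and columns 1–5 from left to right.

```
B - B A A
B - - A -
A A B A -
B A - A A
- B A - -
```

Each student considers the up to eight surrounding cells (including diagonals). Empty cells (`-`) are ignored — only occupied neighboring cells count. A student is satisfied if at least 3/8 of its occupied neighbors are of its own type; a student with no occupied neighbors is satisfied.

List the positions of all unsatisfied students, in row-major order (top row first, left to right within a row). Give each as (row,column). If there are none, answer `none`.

(1,1)B 1/1 ok
(1,3)B 0/2 unhappy
(1,4)A 2/3 ok
(1,5)A 2/2 ok
(2,1)B 1/3 unhappy
(2,4)A 3/5 ok
(3,1)A 2/4 ok
(3,2)A 2/5 ok
(3,3)B 0/5 unhappy
(3,4)A 3/4 ok
(4,1)B 1/4 unhappy
(4,2)A 3/6 ok
(4,4)A 3/4 ok
(4,5)A 2/2 ok
(5,2)B 1/3 unhappy
(5,3)A 2/3 ok

(1,3), (2,1), (3,3), (4,1), (5,2)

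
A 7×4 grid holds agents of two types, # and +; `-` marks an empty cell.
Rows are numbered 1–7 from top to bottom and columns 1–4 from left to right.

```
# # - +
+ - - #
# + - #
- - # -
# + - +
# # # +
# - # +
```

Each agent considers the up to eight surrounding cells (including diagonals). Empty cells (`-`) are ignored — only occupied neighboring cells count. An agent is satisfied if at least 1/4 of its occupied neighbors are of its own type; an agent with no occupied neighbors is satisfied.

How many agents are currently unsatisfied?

Row 1: (1,1)# 1/2 satisfied · (1,2)# 1/2 satisfied · (1,4)+ 0/1 not
Row 2: (2,1)+ 1/4 satisfied · (2,4)# 1/2 satisfied
Row 3: (3,1)# 0/2 not · (3,2)+ 1/3 satisfied · (3,4)# 2/2 satisfied
Row 4: (4,3)# 1/4 satisfied
Row 5: (5,1)# 2/3 satisfied · (5,2)+ 0/5 not · (5,4)+ 1/3 satisfied
Row 6: (6,1)# 3/4 satisfied · (6,2)# 5/6 satisfied · (6,3)# 2/6 satisfied · (6,4)+ 2/4 satisfied
Row 7: (7,1)# 2/2 satisfied · (7,3)# 2/4 satisfied · (7,4)+ 1/3 satisfied
Unsatisfied: (1,4), (3,1), (5,2) — 3 in total.

3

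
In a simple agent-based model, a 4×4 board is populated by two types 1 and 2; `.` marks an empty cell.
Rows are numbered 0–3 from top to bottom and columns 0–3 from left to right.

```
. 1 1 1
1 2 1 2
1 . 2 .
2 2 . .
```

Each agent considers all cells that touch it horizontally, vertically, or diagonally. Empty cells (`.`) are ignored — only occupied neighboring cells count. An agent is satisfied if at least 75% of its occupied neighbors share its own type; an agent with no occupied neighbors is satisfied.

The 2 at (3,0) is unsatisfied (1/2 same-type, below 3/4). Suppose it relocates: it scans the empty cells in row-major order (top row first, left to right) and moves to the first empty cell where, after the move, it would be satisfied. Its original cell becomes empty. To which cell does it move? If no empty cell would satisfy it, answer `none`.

(3,2)

Vacating (3,0). Empty cells in order:
  (0,0): 1/3 same-type → still unsatisfied.
  (2,1): 3/6 same-type → still unsatisfied.
  (2,3): 2/3 same-type → still unsatisfied.
  (3,2): 2/2 same-type → satisfied — stop here.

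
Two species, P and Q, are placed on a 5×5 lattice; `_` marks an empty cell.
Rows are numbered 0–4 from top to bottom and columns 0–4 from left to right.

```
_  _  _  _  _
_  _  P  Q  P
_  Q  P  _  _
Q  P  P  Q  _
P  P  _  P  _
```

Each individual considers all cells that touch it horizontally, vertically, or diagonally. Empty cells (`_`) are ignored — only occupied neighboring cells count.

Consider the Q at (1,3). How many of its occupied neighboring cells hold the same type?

Occupied neighbors of (1,3): (1,2)=P, (1,4)=P, (2,2)=P.
Same type (Q): 0 of 3.

0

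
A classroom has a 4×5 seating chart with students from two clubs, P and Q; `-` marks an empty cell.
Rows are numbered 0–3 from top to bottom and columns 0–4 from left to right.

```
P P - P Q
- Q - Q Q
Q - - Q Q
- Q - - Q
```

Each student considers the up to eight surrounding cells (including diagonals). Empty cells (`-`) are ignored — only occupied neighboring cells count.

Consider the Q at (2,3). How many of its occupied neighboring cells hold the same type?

Occupied neighbors of (2,3): (1,3)=Q, (1,4)=Q, (2,4)=Q, (3,4)=Q.
Same type (Q): 4 of 4.

4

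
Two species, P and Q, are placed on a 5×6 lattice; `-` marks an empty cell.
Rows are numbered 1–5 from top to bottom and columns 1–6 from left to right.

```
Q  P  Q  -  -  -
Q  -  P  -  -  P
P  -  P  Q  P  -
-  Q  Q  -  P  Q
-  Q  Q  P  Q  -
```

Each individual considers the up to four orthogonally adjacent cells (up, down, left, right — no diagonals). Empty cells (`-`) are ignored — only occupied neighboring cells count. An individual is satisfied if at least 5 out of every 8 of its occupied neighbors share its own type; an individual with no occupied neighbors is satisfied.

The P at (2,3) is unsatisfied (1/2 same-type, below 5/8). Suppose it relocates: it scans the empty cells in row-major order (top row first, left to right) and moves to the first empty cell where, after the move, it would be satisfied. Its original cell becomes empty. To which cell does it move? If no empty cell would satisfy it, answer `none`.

(1,5)

Vacating (2,3). Empty cells in order:
  (1,4): 0/1 same-type → still unsatisfied.
  (1,5): 0/0 same-type → satisfied — stop here.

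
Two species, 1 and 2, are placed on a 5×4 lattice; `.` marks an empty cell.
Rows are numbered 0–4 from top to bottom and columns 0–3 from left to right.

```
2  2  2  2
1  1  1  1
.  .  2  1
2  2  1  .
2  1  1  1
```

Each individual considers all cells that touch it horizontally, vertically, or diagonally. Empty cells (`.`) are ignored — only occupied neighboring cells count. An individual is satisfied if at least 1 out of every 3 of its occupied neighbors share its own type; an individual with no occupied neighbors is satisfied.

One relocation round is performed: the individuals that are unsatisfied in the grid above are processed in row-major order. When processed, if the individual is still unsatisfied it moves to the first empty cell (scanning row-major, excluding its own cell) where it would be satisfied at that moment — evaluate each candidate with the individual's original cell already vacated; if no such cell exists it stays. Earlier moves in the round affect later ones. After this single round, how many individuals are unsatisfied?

Initially unsatisfied (in order): (2,2).
  (2,2) → (2,0).
Resulting grid:
2 2 2 2
1 1 1 1
2 . . 1
2 2 1 .
2 1 1 1
Unsatisfied now: (1,0).

1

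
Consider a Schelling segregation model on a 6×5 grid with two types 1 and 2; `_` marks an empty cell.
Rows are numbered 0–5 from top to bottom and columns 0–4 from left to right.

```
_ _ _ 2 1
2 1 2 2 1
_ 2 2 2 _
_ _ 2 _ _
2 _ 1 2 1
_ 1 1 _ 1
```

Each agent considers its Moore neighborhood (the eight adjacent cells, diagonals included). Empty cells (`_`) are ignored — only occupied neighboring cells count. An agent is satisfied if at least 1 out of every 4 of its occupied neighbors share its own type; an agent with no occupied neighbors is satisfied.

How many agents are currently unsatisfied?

Row 0: (0,3)2 2/4 ✓ · (0,4)1 1/3 ✓
Row 1: (1,0)2 1/2 ✓ · (1,1)1 0/4 ✗ · (1,2)2 5/6 ✓ · (1,3)2 4/6 ✓ · (1,4)1 1/4 ✓
Row 2: (2,1)2 4/5 ✓ · (2,2)2 5/6 ✓ · (2,3)2 4/5 ✓
Row 3: (3,2)2 4/5 ✓
Row 4: (4,0)2 0/1 ✗ · (4,2)1 2/4 ✓ · (4,3)2 1/5 ✗ · (4,4)1 1/2 ✓
Row 5: (5,1)1 2/3 ✓ · (5,2)1 2/3 ✓ · (5,4)1 1/2 ✓
Unsatisfied: (1,1), (4,0), (4,3) — 3 in total.

3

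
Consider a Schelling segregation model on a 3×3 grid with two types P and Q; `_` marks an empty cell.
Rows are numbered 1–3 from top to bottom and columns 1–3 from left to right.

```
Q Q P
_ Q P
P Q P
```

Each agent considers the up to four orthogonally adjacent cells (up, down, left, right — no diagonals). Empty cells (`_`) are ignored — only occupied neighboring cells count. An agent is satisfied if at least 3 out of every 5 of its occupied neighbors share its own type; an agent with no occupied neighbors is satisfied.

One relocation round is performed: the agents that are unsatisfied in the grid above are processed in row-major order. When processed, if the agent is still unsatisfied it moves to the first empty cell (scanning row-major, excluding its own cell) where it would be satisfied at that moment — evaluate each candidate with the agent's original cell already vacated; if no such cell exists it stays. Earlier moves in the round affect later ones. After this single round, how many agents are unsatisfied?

2

Initially unsatisfied (in order): (1,3), (3,1), (3,2), (3,3).
  (1,3): no empty cell satisfies it; stays.
  (3,1): no empty cell satisfies it; stays.
  (3,2) → (2,1).
  (3,3): now satisfied by earlier moves; stays.
Resulting grid:
Q Q P
Q Q P
P _ P
Unsatisfied now: (1,3), (3,1).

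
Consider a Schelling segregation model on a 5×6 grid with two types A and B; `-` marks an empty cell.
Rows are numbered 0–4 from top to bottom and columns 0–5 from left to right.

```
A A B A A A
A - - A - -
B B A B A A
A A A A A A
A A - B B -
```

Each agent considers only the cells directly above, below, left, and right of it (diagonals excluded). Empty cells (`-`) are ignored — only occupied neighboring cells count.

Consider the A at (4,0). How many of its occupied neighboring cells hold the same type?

2

Occupied neighbors of (4,0): (3,0)=A, (4,1)=A.
Same type (A): 2 of 2.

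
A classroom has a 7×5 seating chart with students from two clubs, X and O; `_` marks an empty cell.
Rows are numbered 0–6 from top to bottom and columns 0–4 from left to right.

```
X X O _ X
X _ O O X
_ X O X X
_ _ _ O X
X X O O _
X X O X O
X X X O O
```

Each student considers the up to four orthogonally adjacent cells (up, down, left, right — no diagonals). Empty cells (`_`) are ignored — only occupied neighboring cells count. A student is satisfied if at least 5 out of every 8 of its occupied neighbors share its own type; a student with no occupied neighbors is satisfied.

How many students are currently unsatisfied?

Row 0: (0,0)X 2/2 satisfied · (0,1)X 1/2 not · (0,2)O 1/2 not · (0,4)X 1/1 satisfied
Row 1: (1,0)X 1/1 satisfied · (1,2)O 3/3 satisfied · (1,3)O 1/3 not · (1,4)X 2/3 satisfied
Row 2: (2,1)X 0/1 not · (2,2)O 1/3 not · (2,3)X 1/4 not · (2,4)X 3/3 satisfied
Row 3: (3,3)O 1/3 not · (3,4)X 1/2 not
Row 4: (4,0)X 2/2 satisfied · (4,1)X 2/3 satisfied · (4,2)O 2/3 satisfied · (4,3)O 2/3 satisfied
Row 5: (5,0)X 3/3 satisfied · (5,1)X 3/4 satisfied · (5,2)O 1/4 not · (5,3)X 0/4 not · (5,4)O 1/2 not
Row 6: (6,0)X 2/2 satisfied · (6,1)X 3/3 satisfied · (6,2)X 1/3 not · (6,3)O 1/3 not · (6,4)O 2/2 satisfied
Unsatisfied: (0,1), (0,2), (1,3), (2,1), (2,2), (2,3), (3,3), (3,4), (5,2), (5,3), (5,4), (6,2), (6,3) — 13 in total.

13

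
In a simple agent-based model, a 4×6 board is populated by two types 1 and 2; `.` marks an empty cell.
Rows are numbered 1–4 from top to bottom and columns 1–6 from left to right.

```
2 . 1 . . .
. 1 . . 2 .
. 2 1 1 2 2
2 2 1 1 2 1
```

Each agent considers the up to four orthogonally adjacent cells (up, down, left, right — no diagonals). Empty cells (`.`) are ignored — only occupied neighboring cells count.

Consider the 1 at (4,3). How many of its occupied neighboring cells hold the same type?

Occupied neighbors of (4,3): (3,3)=1, (4,2)=2, (4,4)=1.
Same type (1): 2 of 3.

2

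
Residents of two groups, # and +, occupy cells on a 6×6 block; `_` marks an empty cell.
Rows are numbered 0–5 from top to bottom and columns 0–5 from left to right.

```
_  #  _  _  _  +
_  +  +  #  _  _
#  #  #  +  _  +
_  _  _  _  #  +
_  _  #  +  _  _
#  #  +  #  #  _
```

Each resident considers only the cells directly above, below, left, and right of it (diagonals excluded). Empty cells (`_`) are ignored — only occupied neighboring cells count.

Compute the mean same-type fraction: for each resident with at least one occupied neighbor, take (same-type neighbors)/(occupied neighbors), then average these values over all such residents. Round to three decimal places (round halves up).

0.389

Row 0: (0,1)# 0/1 · (0,5)+ — no occupied neighbors
Row 1: (1,1)+ 1/3 · (1,2)+ 1/3 · (1,3)# 0/2
Row 2: (2,0)# 1/1 · (2,1)# 2/3 · (2,2)# 1/3 · (2,3)+ 0/2 · (2,5)+ 1/1
Row 3: (3,4)# 0/1 · (3,5)+ 1/2
Row 4: (4,2)# 0/2 · (4,3)+ 0/2
Row 5: (5,0)# 1/1 · (5,1)# 1/2 · (5,2)+ 0/3 · (5,3)# 1/3 · (5,4)# 1/1
Sum over 18 residents: 0/1 + 1/3 + 1/3 + 0/2 + 1/1 + 2/3 + 1/3 + 0/2 + 1/1 + 0/1 + 1/2 + 0/2 + 0/2 + 1/1 + 1/2 + 0/3 + 1/3 + 1/1 = 7; mean = 7 ÷ 18 = 7/18 = 0.388888… → 0.389.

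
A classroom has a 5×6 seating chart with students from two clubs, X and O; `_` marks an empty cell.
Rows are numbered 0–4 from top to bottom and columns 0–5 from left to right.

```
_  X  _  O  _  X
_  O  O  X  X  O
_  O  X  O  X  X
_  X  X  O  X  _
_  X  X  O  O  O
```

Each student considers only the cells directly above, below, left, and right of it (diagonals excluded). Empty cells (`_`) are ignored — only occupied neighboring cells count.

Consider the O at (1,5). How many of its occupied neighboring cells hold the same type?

0

Occupied neighbors of (1,5): (0,5)=X, (2,5)=X, (1,4)=X.
Same type (O): 0 of 3.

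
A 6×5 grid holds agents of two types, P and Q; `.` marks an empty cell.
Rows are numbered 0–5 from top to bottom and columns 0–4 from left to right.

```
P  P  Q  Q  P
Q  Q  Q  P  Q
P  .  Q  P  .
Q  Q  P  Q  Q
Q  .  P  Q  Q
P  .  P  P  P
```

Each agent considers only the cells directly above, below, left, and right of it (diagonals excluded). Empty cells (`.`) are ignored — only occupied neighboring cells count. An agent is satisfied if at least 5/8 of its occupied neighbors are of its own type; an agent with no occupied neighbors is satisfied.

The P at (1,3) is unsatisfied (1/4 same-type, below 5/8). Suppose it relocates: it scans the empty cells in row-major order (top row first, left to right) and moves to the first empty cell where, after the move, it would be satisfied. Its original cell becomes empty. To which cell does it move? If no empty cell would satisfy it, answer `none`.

(5,1)

Vacating (1,3). Empty cells in order:
  (2,1): 1/4 same-type → still unsatisfied.
  (2,4): 1/3 same-type → still unsatisfied.
  (4,1): 1/3 same-type → still unsatisfied.
  (5,1): 2/2 same-type → satisfied — stop here.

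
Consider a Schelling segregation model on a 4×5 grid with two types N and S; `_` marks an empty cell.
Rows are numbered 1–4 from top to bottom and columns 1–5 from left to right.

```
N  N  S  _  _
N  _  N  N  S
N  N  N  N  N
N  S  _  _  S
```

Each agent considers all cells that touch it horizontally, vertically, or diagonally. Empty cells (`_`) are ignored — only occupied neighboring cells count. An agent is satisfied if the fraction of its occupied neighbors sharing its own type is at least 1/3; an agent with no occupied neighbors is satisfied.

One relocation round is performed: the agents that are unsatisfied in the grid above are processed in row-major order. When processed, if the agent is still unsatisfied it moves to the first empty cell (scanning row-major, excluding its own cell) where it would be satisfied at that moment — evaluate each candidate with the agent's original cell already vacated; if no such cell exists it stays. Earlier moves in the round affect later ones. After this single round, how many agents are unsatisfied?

Initially unsatisfied (in order): (1,3), (2,5), (4,2), (4,5).
  (1,3) → (1,4).
  (2,5) → (1,5).
  (4,2) → (2,5).
  (4,5): no empty cell satisfies it; stays.
Resulting grid:
N N _ S S
N _ N N S
N N N N N
N _ _ _ S
Unsatisfied now: (4,5).

1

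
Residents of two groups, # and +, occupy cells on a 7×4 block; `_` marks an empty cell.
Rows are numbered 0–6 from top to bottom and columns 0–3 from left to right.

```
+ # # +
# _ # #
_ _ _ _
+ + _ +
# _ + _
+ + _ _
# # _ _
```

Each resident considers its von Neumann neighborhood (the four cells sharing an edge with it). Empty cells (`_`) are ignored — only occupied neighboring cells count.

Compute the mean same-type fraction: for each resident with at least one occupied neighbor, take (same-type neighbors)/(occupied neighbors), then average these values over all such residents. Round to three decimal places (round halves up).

Row 0: (0,0)+ 0/2 · (0,1)# 1/2 · (0,2)# 2/3 · (0,3)+ 0/2
Row 1: (1,0)# 0/1 · (1,2)# 2/2 · (1,3)# 1/2
Row 3: (3,0)+ 1/2 · (3,1)+ 1/1 · (3,3)+ — no occupied neighbors
Row 4: (4,0)# 0/2 · (4,2)+ — no occupied neighbors
Row 5: (5,0)+ 1/3 · (5,1)+ 1/2
Row 6: (6,0)# 1/2 · (6,1)# 1/2
Sum over 14 residents: 0/2 + 1/2 + 2/3 + 0/2 + 0/1 + 2/2 + 1/2 + 1/2 + 1/1 + 0/2 + 1/3 + 1/2 + 1/2 + 1/2 = 6; mean = 6 ÷ 14 = 3/7 = 0.428571… → 0.429.

0.429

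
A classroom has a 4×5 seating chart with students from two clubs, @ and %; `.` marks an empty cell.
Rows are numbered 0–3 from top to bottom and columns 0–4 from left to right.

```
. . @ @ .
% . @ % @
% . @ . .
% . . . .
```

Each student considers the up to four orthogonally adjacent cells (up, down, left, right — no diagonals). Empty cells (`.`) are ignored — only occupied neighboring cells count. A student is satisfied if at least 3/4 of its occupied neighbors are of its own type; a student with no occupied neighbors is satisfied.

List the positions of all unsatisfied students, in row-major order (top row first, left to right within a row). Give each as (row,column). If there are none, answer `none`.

(0,3), (1,2), (1,3), (1,4)

Row 0: (0,2)@ 2/2 ok · (0,3)@ 1/2 unhappy
Row 1: (1,0)% 1/1 ok · (1,2)@ 2/3 unhappy · (1,3)% 0/3 unhappy · (1,4)@ 0/1 unhappy
Row 2: (2,0)% 2/2 ok · (2,2)@ 1/1 ok
Row 3: (3,0)% 1/1 ok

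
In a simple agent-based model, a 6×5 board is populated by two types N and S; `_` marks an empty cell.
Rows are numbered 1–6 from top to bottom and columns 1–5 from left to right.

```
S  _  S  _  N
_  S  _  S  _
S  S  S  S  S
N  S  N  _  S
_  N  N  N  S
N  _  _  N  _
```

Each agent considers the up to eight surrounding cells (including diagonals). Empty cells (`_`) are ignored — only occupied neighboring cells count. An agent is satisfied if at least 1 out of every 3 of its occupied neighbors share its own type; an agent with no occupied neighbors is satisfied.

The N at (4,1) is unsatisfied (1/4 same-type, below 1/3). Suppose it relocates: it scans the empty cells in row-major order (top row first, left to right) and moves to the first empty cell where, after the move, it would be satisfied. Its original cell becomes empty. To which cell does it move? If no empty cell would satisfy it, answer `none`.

(1,4)

Vacating (4,1). Empty cells in order:
  (1,2): 0/3 same-type → still unsatisfied.
  (1,4): 1/3 same-type → satisfied — stop here.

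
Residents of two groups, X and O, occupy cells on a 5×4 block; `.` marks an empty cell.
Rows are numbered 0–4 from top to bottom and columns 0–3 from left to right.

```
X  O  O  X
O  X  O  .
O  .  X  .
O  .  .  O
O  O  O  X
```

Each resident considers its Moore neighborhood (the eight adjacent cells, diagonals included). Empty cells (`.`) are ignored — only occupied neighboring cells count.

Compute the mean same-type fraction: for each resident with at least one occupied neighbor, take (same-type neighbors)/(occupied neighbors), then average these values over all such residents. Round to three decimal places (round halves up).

0.508

(0,0)X 1/3
(0,1)O 3/5
(0,2)O 2/4
(0,3)X 0/2
(1,0)O 2/4
(1,1)X 2/7
(1,2)O 2/5
(2,0)O 2/3
(2,2)X 1/3
(3,0)O 3/3
(3,3)O 1/3
(4,0)O 2/2
(4,1)O 3/3
(4,2)O 2/3
(4,3)X 0/2
Sum over 15 residents: 1/3 + 3/5 + 2/4 + 0/2 + 2/4 + 2/7 + 2/5 + 2/3 + 1/3 + 3/3 + 1/3 + 2/2 + 3/3 + 2/3 + 0/2 = 160/21; mean = 160/21 ÷ 15 = 32/63 = 0.507936… → 0.508.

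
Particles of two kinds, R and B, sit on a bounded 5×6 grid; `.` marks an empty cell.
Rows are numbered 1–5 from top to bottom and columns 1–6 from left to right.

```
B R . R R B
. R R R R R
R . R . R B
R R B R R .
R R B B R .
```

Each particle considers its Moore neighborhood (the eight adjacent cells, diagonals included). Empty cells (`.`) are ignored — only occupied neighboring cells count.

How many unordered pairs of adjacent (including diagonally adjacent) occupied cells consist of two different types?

Scan each occupied cell's neighbors to the right and below (and the two forward diagonals) so each pair is counted once.
From row 1: 5 unlike of 14 pairs (running 5/14).
From row 2: 2 unlike of 13 pairs (running 7/27).
From row 3: 3 unlike of 9 pairs (running 10/36).
From row 4: 7 unlike of 17 pairs (running 17/53).
From row 5: 2 unlike of 4 pairs (running 19/57).
Total adjacent occupied pairs: 57; unlike-type pairs: 19.

19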